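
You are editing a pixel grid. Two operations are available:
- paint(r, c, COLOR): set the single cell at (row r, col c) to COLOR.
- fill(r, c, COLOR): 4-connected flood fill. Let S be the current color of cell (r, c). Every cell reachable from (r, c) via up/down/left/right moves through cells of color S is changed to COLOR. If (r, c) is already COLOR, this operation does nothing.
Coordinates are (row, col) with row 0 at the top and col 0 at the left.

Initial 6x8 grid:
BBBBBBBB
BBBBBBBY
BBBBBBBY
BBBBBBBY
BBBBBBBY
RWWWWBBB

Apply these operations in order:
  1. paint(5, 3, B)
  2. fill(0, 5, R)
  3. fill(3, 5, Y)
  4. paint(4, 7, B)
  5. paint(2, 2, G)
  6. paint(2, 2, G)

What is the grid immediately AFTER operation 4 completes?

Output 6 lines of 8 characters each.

Answer: YYYYYYYY
YYYYYYYY
YYYYYYYY
YYYYYYYY
YYYYYYYB
YWWYWYYY

Derivation:
After op 1 paint(5,3,B):
BBBBBBBB
BBBBBBBY
BBBBBBBY
BBBBBBBY
BBBBBBBY
RWWBWBBB
After op 2 fill(0,5,R) [40 cells changed]:
RRRRRRRR
RRRRRRRY
RRRRRRRY
RRRRRRRY
RRRRRRRY
RWWRWRRR
After op 3 fill(3,5,Y) [41 cells changed]:
YYYYYYYY
YYYYYYYY
YYYYYYYY
YYYYYYYY
YYYYYYYY
YWWYWYYY
After op 4 paint(4,7,B):
YYYYYYYY
YYYYYYYY
YYYYYYYY
YYYYYYYY
YYYYYYYB
YWWYWYYY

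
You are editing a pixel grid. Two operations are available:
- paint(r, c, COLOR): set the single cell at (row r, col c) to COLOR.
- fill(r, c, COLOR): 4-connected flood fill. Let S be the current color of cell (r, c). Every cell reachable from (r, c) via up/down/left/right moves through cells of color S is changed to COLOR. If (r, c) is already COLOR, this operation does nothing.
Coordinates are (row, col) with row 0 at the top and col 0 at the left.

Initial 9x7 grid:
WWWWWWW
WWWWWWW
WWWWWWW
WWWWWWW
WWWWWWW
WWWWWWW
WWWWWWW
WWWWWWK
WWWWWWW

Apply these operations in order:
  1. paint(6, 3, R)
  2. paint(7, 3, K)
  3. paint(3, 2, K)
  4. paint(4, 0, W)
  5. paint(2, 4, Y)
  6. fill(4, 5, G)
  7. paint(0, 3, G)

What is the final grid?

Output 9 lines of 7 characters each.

Answer: GGGGGGG
GGGGGGG
GGGGYGG
GGKGGGG
GGGGGGG
GGGGGGG
GGGRGGG
GGGKGGK
GGGGGGG

Derivation:
After op 1 paint(6,3,R):
WWWWWWW
WWWWWWW
WWWWWWW
WWWWWWW
WWWWWWW
WWWWWWW
WWWRWWW
WWWWWWK
WWWWWWW
After op 2 paint(7,3,K):
WWWWWWW
WWWWWWW
WWWWWWW
WWWWWWW
WWWWWWW
WWWWWWW
WWWRWWW
WWWKWWK
WWWWWWW
After op 3 paint(3,2,K):
WWWWWWW
WWWWWWW
WWWWWWW
WWKWWWW
WWWWWWW
WWWWWWW
WWWRWWW
WWWKWWK
WWWWWWW
After op 4 paint(4,0,W):
WWWWWWW
WWWWWWW
WWWWWWW
WWKWWWW
WWWWWWW
WWWWWWW
WWWRWWW
WWWKWWK
WWWWWWW
After op 5 paint(2,4,Y):
WWWWWWW
WWWWWWW
WWWWYWW
WWKWWWW
WWWWWWW
WWWWWWW
WWWRWWW
WWWKWWK
WWWWWWW
After op 6 fill(4,5,G) [58 cells changed]:
GGGGGGG
GGGGGGG
GGGGYGG
GGKGGGG
GGGGGGG
GGGGGGG
GGGRGGG
GGGKGGK
GGGGGGG
After op 7 paint(0,3,G):
GGGGGGG
GGGGGGG
GGGGYGG
GGKGGGG
GGGGGGG
GGGGGGG
GGGRGGG
GGGKGGK
GGGGGGG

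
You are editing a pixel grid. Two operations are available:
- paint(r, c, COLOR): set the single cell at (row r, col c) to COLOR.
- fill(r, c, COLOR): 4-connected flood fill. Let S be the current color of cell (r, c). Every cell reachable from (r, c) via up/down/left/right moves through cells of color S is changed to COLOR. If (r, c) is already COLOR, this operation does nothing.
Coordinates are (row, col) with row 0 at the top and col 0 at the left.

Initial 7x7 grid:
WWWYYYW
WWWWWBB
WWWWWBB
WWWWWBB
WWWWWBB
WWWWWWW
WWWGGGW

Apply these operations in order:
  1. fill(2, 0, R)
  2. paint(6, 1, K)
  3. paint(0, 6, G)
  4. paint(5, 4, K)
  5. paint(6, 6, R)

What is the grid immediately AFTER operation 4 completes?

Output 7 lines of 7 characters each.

After op 1 fill(2,0,R) [34 cells changed]:
RRRYYYW
RRRRRBB
RRRRRBB
RRRRRBB
RRRRRBB
RRRRRRR
RRRGGGR
After op 2 paint(6,1,K):
RRRYYYW
RRRRRBB
RRRRRBB
RRRRRBB
RRRRRBB
RRRRRRR
RKRGGGR
After op 3 paint(0,6,G):
RRRYYYG
RRRRRBB
RRRRRBB
RRRRRBB
RRRRRBB
RRRRRRR
RKRGGGR
After op 4 paint(5,4,K):
RRRYYYG
RRRRRBB
RRRRRBB
RRRRRBB
RRRRRBB
RRRRKRR
RKRGGGR

Answer: RRRYYYG
RRRRRBB
RRRRRBB
RRRRRBB
RRRRRBB
RRRRKRR
RKRGGGR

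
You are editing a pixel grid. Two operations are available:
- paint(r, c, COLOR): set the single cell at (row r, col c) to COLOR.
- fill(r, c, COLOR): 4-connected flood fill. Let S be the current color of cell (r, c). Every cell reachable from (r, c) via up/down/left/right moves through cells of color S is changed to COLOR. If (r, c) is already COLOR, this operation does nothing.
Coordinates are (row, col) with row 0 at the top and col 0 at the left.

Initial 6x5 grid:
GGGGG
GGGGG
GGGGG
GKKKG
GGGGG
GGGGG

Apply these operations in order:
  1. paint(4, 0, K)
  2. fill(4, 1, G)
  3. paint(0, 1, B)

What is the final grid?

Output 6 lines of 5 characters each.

After op 1 paint(4,0,K):
GGGGG
GGGGG
GGGGG
GKKKG
KGGGG
GGGGG
After op 2 fill(4,1,G) [0 cells changed]:
GGGGG
GGGGG
GGGGG
GKKKG
KGGGG
GGGGG
After op 3 paint(0,1,B):
GBGGG
GGGGG
GGGGG
GKKKG
KGGGG
GGGGG

Answer: GBGGG
GGGGG
GGGGG
GKKKG
KGGGG
GGGGG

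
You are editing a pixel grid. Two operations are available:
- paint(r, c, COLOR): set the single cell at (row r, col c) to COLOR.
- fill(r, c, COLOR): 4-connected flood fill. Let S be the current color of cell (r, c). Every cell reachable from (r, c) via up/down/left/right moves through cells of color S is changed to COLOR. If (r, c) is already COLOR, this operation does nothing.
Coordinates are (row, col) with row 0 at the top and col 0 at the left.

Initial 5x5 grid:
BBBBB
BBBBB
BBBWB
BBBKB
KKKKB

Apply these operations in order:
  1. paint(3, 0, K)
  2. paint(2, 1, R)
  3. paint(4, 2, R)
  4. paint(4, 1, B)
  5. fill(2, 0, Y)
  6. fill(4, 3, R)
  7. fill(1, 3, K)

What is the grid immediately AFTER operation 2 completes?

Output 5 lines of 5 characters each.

Answer: BBBBB
BBBBB
BRBWB
KBBKB
KKKKB

Derivation:
After op 1 paint(3,0,K):
BBBBB
BBBBB
BBBWB
KBBKB
KKKKB
After op 2 paint(2,1,R):
BBBBB
BBBBB
BRBWB
KBBKB
KKKKB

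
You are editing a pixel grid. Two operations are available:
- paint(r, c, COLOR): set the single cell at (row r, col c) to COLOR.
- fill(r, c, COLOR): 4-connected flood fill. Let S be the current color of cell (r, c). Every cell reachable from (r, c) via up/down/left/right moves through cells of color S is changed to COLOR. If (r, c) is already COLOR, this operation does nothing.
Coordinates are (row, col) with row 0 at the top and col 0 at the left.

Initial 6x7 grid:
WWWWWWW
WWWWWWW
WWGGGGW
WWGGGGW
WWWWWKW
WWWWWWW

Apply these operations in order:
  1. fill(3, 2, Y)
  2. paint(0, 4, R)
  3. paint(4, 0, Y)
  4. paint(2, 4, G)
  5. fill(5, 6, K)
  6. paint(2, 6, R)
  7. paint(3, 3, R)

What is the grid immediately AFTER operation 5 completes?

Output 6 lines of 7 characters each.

After op 1 fill(3,2,Y) [8 cells changed]:
WWWWWWW
WWWWWWW
WWYYYYW
WWYYYYW
WWWWWKW
WWWWWWW
After op 2 paint(0,4,R):
WWWWRWW
WWWWWWW
WWYYYYW
WWYYYYW
WWWWWKW
WWWWWWW
After op 3 paint(4,0,Y):
WWWWRWW
WWWWWWW
WWYYYYW
WWYYYYW
YWWWWKW
WWWWWWW
After op 4 paint(2,4,G):
WWWWRWW
WWWWWWW
WWYYGYW
WWYYYYW
YWWWWKW
WWWWWWW
After op 5 fill(5,6,K) [31 cells changed]:
KKKKRKK
KKKKKKK
KKYYGYK
KKYYYYK
YKKKKKK
KKKKKKK

Answer: KKKKRKK
KKKKKKK
KKYYGYK
KKYYYYK
YKKKKKK
KKKKKKK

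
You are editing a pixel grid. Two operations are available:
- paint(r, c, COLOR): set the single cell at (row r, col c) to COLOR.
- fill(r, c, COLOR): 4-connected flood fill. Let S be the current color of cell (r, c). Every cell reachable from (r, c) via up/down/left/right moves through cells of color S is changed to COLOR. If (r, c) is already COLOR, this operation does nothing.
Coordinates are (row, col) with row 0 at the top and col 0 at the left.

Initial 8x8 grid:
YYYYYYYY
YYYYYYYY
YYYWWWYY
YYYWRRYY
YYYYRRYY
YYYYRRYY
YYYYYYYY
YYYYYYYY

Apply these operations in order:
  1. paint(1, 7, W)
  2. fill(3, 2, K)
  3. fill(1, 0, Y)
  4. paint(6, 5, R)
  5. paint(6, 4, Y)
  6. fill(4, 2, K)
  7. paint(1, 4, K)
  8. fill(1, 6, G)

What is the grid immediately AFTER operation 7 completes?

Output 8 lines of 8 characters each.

After op 1 paint(1,7,W):
YYYYYYYY
YYYYYYYW
YYYWWWYY
YYYWRRYY
YYYYRRYY
YYYYRRYY
YYYYYYYY
YYYYYYYY
After op 2 fill(3,2,K) [53 cells changed]:
KKKKKKKK
KKKKKKKW
KKKWWWKK
KKKWRRKK
KKKKRRKK
KKKKRRKK
KKKKKKKK
KKKKKKKK
After op 3 fill(1,0,Y) [53 cells changed]:
YYYYYYYY
YYYYYYYW
YYYWWWYY
YYYWRRYY
YYYYRRYY
YYYYRRYY
YYYYYYYY
YYYYYYYY
After op 4 paint(6,5,R):
YYYYYYYY
YYYYYYYW
YYYWWWYY
YYYWRRYY
YYYYRRYY
YYYYRRYY
YYYYYRYY
YYYYYYYY
After op 5 paint(6,4,Y):
YYYYYYYY
YYYYYYYW
YYYWWWYY
YYYWRRYY
YYYYRRYY
YYYYRRYY
YYYYYRYY
YYYYYYYY
After op 6 fill(4,2,K) [52 cells changed]:
KKKKKKKK
KKKKKKKW
KKKWWWKK
KKKWRRKK
KKKKRRKK
KKKKRRKK
KKKKKRKK
KKKKKKKK
After op 7 paint(1,4,K):
KKKKKKKK
KKKKKKKW
KKKWWWKK
KKKWRRKK
KKKKRRKK
KKKKRRKK
KKKKKRKK
KKKKKKKK

Answer: KKKKKKKK
KKKKKKKW
KKKWWWKK
KKKWRRKK
KKKKRRKK
KKKKRRKK
KKKKKRKK
KKKKKKKK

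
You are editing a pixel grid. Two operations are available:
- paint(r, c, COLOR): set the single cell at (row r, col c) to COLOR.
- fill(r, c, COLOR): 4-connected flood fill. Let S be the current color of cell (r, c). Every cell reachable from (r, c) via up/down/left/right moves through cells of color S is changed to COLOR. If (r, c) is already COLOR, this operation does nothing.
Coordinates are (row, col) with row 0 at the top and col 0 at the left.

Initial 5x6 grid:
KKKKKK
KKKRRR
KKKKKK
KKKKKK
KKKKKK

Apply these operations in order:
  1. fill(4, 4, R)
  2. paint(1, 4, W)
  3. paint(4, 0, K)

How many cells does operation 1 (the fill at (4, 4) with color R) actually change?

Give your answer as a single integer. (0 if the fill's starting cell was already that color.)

Answer: 27

Derivation:
After op 1 fill(4,4,R) [27 cells changed]:
RRRRRR
RRRRRR
RRRRRR
RRRRRR
RRRRRR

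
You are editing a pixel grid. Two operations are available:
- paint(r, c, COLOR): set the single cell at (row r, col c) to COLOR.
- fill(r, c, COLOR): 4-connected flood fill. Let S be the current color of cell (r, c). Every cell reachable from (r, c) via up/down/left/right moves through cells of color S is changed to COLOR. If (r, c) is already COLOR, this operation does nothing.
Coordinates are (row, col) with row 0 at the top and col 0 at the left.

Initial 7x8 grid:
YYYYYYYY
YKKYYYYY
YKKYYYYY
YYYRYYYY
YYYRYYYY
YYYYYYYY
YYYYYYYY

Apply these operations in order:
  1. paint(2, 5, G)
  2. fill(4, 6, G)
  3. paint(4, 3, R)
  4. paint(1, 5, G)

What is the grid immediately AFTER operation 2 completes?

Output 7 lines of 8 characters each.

Answer: GGGGGGGG
GKKGGGGG
GKKGGGGG
GGGRGGGG
GGGRGGGG
GGGGGGGG
GGGGGGGG

Derivation:
After op 1 paint(2,5,G):
YYYYYYYY
YKKYYYYY
YKKYYGYY
YYYRYYYY
YYYRYYYY
YYYYYYYY
YYYYYYYY
After op 2 fill(4,6,G) [49 cells changed]:
GGGGGGGG
GKKGGGGG
GKKGGGGG
GGGRGGGG
GGGRGGGG
GGGGGGGG
GGGGGGGG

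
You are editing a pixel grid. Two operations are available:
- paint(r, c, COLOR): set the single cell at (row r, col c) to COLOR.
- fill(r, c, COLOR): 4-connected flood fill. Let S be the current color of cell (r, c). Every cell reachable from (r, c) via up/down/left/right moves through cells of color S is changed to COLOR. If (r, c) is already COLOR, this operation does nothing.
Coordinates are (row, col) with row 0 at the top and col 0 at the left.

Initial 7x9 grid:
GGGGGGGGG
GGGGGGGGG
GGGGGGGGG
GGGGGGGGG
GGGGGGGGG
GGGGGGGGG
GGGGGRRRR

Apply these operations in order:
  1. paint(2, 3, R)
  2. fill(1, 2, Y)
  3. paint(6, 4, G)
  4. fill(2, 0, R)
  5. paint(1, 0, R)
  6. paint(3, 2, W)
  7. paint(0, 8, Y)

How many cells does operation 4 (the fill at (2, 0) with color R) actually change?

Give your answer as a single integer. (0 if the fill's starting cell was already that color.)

After op 1 paint(2,3,R):
GGGGGGGGG
GGGGGGGGG
GGGRGGGGG
GGGGGGGGG
GGGGGGGGG
GGGGGGGGG
GGGGGRRRR
After op 2 fill(1,2,Y) [58 cells changed]:
YYYYYYYYY
YYYYYYYYY
YYYRYYYYY
YYYYYYYYY
YYYYYYYYY
YYYYYYYYY
YYYYYRRRR
After op 3 paint(6,4,G):
YYYYYYYYY
YYYYYYYYY
YYYRYYYYY
YYYYYYYYY
YYYYYYYYY
YYYYYYYYY
YYYYGRRRR
After op 4 fill(2,0,R) [57 cells changed]:
RRRRRRRRR
RRRRRRRRR
RRRRRRRRR
RRRRRRRRR
RRRRRRRRR
RRRRRRRRR
RRRRGRRRR

Answer: 57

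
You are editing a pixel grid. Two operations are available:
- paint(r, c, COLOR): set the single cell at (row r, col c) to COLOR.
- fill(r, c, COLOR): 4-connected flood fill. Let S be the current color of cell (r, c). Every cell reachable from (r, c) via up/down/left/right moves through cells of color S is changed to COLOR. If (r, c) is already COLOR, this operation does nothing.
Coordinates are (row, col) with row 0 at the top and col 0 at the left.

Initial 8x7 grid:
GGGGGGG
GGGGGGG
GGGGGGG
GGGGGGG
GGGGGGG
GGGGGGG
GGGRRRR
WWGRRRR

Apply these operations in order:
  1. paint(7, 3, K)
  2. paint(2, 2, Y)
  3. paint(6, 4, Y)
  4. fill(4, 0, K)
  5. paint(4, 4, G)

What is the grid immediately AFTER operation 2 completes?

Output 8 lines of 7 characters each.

After op 1 paint(7,3,K):
GGGGGGG
GGGGGGG
GGGGGGG
GGGGGGG
GGGGGGG
GGGGGGG
GGGRRRR
WWGKRRR
After op 2 paint(2,2,Y):
GGGGGGG
GGGGGGG
GGYGGGG
GGGGGGG
GGGGGGG
GGGGGGG
GGGRRRR
WWGKRRR

Answer: GGGGGGG
GGGGGGG
GGYGGGG
GGGGGGG
GGGGGGG
GGGGGGG
GGGRRRR
WWGKRRR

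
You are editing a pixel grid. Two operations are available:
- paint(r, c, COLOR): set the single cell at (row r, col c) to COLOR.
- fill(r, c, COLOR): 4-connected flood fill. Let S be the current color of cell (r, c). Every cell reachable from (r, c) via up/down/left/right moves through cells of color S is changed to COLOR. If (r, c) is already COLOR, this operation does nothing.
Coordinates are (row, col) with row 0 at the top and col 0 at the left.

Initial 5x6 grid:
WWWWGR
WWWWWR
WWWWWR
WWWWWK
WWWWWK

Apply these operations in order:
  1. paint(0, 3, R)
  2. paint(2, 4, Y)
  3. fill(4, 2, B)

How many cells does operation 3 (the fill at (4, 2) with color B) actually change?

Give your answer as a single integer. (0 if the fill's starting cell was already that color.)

Answer: 22

Derivation:
After op 1 paint(0,3,R):
WWWRGR
WWWWWR
WWWWWR
WWWWWK
WWWWWK
After op 2 paint(2,4,Y):
WWWRGR
WWWWWR
WWWWYR
WWWWWK
WWWWWK
After op 3 fill(4,2,B) [22 cells changed]:
BBBRGR
BBBBBR
BBBBYR
BBBBBK
BBBBBK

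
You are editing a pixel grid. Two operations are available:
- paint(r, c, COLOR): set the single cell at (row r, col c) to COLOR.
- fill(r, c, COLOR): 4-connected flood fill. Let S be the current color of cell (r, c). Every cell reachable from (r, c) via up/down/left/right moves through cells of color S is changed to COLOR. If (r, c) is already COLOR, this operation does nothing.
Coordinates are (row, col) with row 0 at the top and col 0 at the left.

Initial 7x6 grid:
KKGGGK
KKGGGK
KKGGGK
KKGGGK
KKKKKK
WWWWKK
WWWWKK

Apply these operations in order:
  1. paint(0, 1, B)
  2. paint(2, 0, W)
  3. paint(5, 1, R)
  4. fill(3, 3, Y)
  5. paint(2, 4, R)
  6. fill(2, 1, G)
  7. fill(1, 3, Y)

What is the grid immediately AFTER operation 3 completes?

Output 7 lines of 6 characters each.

After op 1 paint(0,1,B):
KBGGGK
KKGGGK
KKGGGK
KKGGGK
KKKKKK
WWWWKK
WWWWKK
After op 2 paint(2,0,W):
KBGGGK
KKGGGK
WKGGGK
KKGGGK
KKKKKK
WWWWKK
WWWWKK
After op 3 paint(5,1,R):
KBGGGK
KKGGGK
WKGGGK
KKGGGK
KKKKKK
WRWWKK
WWWWKK

Answer: KBGGGK
KKGGGK
WKGGGK
KKGGGK
KKKKKK
WRWWKK
WWWWKK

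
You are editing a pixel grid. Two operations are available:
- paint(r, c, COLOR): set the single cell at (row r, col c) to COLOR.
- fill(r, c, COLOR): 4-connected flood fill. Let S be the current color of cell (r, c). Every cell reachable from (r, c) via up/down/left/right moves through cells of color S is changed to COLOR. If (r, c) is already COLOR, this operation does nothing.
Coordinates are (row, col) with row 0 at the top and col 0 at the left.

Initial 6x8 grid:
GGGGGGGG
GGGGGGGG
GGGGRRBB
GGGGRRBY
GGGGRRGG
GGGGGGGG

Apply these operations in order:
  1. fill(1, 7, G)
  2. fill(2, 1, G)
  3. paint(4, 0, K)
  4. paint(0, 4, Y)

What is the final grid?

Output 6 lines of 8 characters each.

Answer: GGGGYGGG
GGGGGGGG
GGGGRRBB
GGGGRRBY
KGGGRRGG
GGGGGGGG

Derivation:
After op 1 fill(1,7,G) [0 cells changed]:
GGGGGGGG
GGGGGGGG
GGGGRRBB
GGGGRRBY
GGGGRRGG
GGGGGGGG
After op 2 fill(2,1,G) [0 cells changed]:
GGGGGGGG
GGGGGGGG
GGGGRRBB
GGGGRRBY
GGGGRRGG
GGGGGGGG
After op 3 paint(4,0,K):
GGGGGGGG
GGGGGGGG
GGGGRRBB
GGGGRRBY
KGGGRRGG
GGGGGGGG
After op 4 paint(0,4,Y):
GGGGYGGG
GGGGGGGG
GGGGRRBB
GGGGRRBY
KGGGRRGG
GGGGGGGG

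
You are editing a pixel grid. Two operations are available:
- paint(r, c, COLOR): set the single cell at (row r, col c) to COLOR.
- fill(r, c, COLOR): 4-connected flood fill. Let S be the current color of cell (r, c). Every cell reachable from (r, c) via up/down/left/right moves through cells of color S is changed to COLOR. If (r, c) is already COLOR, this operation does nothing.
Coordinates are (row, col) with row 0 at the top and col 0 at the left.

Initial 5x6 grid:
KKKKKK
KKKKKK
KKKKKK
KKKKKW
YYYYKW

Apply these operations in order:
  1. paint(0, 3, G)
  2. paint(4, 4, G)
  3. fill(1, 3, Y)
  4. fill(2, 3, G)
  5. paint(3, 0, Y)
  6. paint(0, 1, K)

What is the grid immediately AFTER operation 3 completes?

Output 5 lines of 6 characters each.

Answer: YYYGYY
YYYYYY
YYYYYY
YYYYYW
YYYYGW

Derivation:
After op 1 paint(0,3,G):
KKKGKK
KKKKKK
KKKKKK
KKKKKW
YYYYKW
After op 2 paint(4,4,G):
KKKGKK
KKKKKK
KKKKKK
KKKKKW
YYYYGW
After op 3 fill(1,3,Y) [22 cells changed]:
YYYGYY
YYYYYY
YYYYYY
YYYYYW
YYYYGW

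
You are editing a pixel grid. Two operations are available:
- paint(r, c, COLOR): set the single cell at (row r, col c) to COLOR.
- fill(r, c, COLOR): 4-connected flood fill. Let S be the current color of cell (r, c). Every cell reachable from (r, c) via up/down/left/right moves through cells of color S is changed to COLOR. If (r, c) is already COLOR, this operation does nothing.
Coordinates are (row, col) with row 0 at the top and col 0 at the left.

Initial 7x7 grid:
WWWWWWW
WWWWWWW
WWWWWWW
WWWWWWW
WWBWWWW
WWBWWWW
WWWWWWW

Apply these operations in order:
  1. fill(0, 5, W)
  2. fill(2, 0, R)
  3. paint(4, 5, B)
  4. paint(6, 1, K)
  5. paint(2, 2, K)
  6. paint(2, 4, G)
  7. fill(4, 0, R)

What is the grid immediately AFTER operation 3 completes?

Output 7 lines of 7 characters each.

After op 1 fill(0,5,W) [0 cells changed]:
WWWWWWW
WWWWWWW
WWWWWWW
WWWWWWW
WWBWWWW
WWBWWWW
WWWWWWW
After op 2 fill(2,0,R) [47 cells changed]:
RRRRRRR
RRRRRRR
RRRRRRR
RRRRRRR
RRBRRRR
RRBRRRR
RRRRRRR
After op 3 paint(4,5,B):
RRRRRRR
RRRRRRR
RRRRRRR
RRRRRRR
RRBRRBR
RRBRRRR
RRRRRRR

Answer: RRRRRRR
RRRRRRR
RRRRRRR
RRRRRRR
RRBRRBR
RRBRRRR
RRRRRRR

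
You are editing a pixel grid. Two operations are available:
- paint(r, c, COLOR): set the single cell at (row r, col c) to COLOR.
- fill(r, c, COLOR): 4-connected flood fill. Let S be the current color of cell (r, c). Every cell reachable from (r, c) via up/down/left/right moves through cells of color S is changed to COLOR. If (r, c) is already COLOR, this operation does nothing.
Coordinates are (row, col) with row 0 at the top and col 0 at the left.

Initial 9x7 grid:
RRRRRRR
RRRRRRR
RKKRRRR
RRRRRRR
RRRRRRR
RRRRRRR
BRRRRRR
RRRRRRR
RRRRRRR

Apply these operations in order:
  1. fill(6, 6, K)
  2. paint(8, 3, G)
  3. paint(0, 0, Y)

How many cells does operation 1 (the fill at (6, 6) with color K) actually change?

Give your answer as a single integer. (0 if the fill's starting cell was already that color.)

Answer: 60

Derivation:
After op 1 fill(6,6,K) [60 cells changed]:
KKKKKKK
KKKKKKK
KKKKKKK
KKKKKKK
KKKKKKK
KKKKKKK
BKKKKKK
KKKKKKK
KKKKKKK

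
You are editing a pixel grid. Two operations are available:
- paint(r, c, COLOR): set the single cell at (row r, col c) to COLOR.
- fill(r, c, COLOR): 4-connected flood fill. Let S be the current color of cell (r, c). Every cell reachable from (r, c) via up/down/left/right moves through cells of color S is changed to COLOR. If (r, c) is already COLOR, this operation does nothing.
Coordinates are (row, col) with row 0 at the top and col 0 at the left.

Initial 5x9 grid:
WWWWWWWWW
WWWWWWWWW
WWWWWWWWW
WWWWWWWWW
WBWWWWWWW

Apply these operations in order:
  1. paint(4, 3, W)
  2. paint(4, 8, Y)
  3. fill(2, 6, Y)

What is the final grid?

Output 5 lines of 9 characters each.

Answer: YYYYYYYYY
YYYYYYYYY
YYYYYYYYY
YYYYYYYYY
YBYYYYYYY

Derivation:
After op 1 paint(4,3,W):
WWWWWWWWW
WWWWWWWWW
WWWWWWWWW
WWWWWWWWW
WBWWWWWWW
After op 2 paint(4,8,Y):
WWWWWWWWW
WWWWWWWWW
WWWWWWWWW
WWWWWWWWW
WBWWWWWWY
After op 3 fill(2,6,Y) [43 cells changed]:
YYYYYYYYY
YYYYYYYYY
YYYYYYYYY
YYYYYYYYY
YBYYYYYYY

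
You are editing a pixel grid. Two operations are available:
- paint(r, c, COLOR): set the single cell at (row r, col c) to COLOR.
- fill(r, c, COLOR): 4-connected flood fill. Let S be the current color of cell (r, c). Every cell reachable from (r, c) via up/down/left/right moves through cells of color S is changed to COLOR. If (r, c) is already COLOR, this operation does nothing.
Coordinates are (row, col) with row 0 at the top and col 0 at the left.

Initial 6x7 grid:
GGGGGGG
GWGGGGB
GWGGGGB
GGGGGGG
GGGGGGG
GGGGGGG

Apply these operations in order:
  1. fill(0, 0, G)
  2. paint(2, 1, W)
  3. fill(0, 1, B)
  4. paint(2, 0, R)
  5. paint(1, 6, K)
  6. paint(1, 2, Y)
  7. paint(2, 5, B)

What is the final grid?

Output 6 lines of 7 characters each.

After op 1 fill(0,0,G) [0 cells changed]:
GGGGGGG
GWGGGGB
GWGGGGB
GGGGGGG
GGGGGGG
GGGGGGG
After op 2 paint(2,1,W):
GGGGGGG
GWGGGGB
GWGGGGB
GGGGGGG
GGGGGGG
GGGGGGG
After op 3 fill(0,1,B) [38 cells changed]:
BBBBBBB
BWBBBBB
BWBBBBB
BBBBBBB
BBBBBBB
BBBBBBB
After op 4 paint(2,0,R):
BBBBBBB
BWBBBBB
RWBBBBB
BBBBBBB
BBBBBBB
BBBBBBB
After op 5 paint(1,6,K):
BBBBBBB
BWBBBBK
RWBBBBB
BBBBBBB
BBBBBBB
BBBBBBB
After op 6 paint(1,2,Y):
BBBBBBB
BWYBBBK
RWBBBBB
BBBBBBB
BBBBBBB
BBBBBBB
After op 7 paint(2,5,B):
BBBBBBB
BWYBBBK
RWBBBBB
BBBBBBB
BBBBBBB
BBBBBBB

Answer: BBBBBBB
BWYBBBK
RWBBBBB
BBBBBBB
BBBBBBB
BBBBBBB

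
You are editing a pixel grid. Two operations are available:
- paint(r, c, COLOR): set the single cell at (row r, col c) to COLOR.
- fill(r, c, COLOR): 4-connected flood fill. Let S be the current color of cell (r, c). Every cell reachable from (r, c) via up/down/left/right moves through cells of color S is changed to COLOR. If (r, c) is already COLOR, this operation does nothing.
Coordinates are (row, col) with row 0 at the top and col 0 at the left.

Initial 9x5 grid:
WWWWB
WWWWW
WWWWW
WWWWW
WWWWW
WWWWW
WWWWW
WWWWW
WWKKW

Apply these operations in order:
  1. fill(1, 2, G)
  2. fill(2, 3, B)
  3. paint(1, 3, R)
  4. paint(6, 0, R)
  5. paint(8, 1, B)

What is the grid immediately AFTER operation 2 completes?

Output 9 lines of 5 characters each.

After op 1 fill(1,2,G) [42 cells changed]:
GGGGB
GGGGG
GGGGG
GGGGG
GGGGG
GGGGG
GGGGG
GGGGG
GGKKG
After op 2 fill(2,3,B) [42 cells changed]:
BBBBB
BBBBB
BBBBB
BBBBB
BBBBB
BBBBB
BBBBB
BBBBB
BBKKB

Answer: BBBBB
BBBBB
BBBBB
BBBBB
BBBBB
BBBBB
BBBBB
BBBBB
BBKKB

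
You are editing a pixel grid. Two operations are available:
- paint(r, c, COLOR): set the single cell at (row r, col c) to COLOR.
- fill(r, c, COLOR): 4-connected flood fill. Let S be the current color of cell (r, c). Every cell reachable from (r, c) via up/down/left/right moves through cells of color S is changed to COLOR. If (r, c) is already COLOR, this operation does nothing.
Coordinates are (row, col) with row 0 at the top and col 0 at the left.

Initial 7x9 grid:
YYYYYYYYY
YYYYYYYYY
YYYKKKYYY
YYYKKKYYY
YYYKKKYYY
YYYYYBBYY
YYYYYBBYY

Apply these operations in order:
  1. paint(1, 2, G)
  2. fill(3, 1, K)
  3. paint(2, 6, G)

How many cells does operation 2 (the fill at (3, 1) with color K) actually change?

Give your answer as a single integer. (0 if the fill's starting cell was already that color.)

After op 1 paint(1,2,G):
YYYYYYYYY
YYGYYYYYY
YYYKKKYYY
YYYKKKYYY
YYYKKKYYY
YYYYYBBYY
YYYYYBBYY
After op 2 fill(3,1,K) [49 cells changed]:
KKKKKKKKK
KKGKKKKKK
KKKKKKKKK
KKKKKKKKK
KKKKKKKKK
KKKKKBBKK
KKKKKBBKK

Answer: 49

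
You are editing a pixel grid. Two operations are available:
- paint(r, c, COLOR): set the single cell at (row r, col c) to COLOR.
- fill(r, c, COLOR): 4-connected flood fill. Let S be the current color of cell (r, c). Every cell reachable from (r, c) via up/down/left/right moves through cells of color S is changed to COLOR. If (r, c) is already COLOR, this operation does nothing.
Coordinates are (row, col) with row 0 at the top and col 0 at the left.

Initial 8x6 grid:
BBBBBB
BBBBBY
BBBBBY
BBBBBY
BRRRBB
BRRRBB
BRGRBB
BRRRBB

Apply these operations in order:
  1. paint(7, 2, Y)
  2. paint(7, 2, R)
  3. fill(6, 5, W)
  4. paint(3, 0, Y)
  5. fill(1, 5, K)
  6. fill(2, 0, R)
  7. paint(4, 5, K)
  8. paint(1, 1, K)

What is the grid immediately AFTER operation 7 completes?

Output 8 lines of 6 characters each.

After op 1 paint(7,2,Y):
BBBBBB
BBBBBY
BBBBBY
BBBBBY
BRRRBB
BRRRBB
BRGRBB
BRYRBB
After op 2 paint(7,2,R):
BBBBBB
BBBBBY
BBBBBY
BBBBBY
BRRRBB
BRRRBB
BRGRBB
BRRRBB
After op 3 fill(6,5,W) [33 cells changed]:
WWWWWW
WWWWWY
WWWWWY
WWWWWY
WRRRWW
WRRRWW
WRGRWW
WRRRWW
After op 4 paint(3,0,Y):
WWWWWW
WWWWWY
WWWWWY
YWWWWY
WRRRWW
WRRRWW
WRGRWW
WRRRWW
After op 5 fill(1,5,K) [3 cells changed]:
WWWWWW
WWWWWK
WWWWWK
YWWWWK
WRRRWW
WRRRWW
WRGRWW
WRRRWW
After op 6 fill(2,0,R) [28 cells changed]:
RRRRRR
RRRRRK
RRRRRK
YRRRRK
WRRRRR
WRRRRR
WRGRRR
WRRRRR
After op 7 paint(4,5,K):
RRRRRR
RRRRRK
RRRRRK
YRRRRK
WRRRRK
WRRRRR
WRGRRR
WRRRRR

Answer: RRRRRR
RRRRRK
RRRRRK
YRRRRK
WRRRRK
WRRRRR
WRGRRR
WRRRRR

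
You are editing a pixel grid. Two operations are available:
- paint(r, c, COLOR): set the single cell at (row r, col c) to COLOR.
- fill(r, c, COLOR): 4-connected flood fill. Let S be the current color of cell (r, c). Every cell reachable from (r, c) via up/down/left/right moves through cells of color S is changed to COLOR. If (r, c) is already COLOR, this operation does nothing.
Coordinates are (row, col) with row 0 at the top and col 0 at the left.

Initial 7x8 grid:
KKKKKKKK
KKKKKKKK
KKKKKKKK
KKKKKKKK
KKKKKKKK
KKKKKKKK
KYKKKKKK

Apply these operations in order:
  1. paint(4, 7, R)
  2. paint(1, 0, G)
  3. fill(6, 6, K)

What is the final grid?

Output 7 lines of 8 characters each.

Answer: KKKKKKKK
GKKKKKKK
KKKKKKKK
KKKKKKKK
KKKKKKKR
KKKKKKKK
KYKKKKKK

Derivation:
After op 1 paint(4,7,R):
KKKKKKKK
KKKKKKKK
KKKKKKKK
KKKKKKKK
KKKKKKKR
KKKKKKKK
KYKKKKKK
After op 2 paint(1,0,G):
KKKKKKKK
GKKKKKKK
KKKKKKKK
KKKKKKKK
KKKKKKKR
KKKKKKKK
KYKKKKKK
After op 3 fill(6,6,K) [0 cells changed]:
KKKKKKKK
GKKKKKKK
KKKKKKKK
KKKKKKKK
KKKKKKKR
KKKKKKKK
KYKKKKKK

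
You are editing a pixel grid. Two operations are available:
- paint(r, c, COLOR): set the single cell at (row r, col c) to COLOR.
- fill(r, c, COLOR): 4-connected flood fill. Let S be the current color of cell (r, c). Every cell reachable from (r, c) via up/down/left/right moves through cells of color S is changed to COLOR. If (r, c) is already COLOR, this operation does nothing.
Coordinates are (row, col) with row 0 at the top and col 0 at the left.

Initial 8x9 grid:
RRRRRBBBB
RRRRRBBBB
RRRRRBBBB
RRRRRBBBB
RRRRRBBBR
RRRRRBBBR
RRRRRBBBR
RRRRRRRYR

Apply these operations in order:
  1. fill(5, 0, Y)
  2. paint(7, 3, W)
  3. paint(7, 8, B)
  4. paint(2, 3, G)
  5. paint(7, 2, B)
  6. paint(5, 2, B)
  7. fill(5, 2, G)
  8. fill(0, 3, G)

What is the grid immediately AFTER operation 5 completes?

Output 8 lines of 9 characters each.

After op 1 fill(5,0,Y) [42 cells changed]:
YYYYYBBBB
YYYYYBBBB
YYYYYBBBB
YYYYYBBBB
YYYYYBBBR
YYYYYBBBR
YYYYYBBBR
YYYYYYYYR
After op 2 paint(7,3,W):
YYYYYBBBB
YYYYYBBBB
YYYYYBBBB
YYYYYBBBB
YYYYYBBBR
YYYYYBBBR
YYYYYBBBR
YYYWYYYYR
After op 3 paint(7,8,B):
YYYYYBBBB
YYYYYBBBB
YYYYYBBBB
YYYYYBBBB
YYYYYBBBR
YYYYYBBBR
YYYYYBBBR
YYYWYYYYB
After op 4 paint(2,3,G):
YYYYYBBBB
YYYYYBBBB
YYYGYBBBB
YYYYYBBBB
YYYYYBBBR
YYYYYBBBR
YYYYYBBBR
YYYWYYYYB
After op 5 paint(7,2,B):
YYYYYBBBB
YYYYYBBBB
YYYGYBBBB
YYYYYBBBB
YYYYYBBBR
YYYYYBBBR
YYYYYBBBR
YYBWYYYYB

Answer: YYYYYBBBB
YYYYYBBBB
YYYGYBBBB
YYYYYBBBB
YYYYYBBBR
YYYYYBBBR
YYYYYBBBR
YYBWYYYYB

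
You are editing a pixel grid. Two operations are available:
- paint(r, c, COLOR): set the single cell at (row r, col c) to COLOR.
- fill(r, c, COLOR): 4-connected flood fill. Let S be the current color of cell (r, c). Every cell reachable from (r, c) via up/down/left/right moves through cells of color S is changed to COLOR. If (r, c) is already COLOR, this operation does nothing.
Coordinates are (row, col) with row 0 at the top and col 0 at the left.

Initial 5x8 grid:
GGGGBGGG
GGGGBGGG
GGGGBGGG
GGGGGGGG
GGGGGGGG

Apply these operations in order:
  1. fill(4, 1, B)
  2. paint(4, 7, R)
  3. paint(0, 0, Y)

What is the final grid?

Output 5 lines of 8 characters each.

After op 1 fill(4,1,B) [37 cells changed]:
BBBBBBBB
BBBBBBBB
BBBBBBBB
BBBBBBBB
BBBBBBBB
After op 2 paint(4,7,R):
BBBBBBBB
BBBBBBBB
BBBBBBBB
BBBBBBBB
BBBBBBBR
After op 3 paint(0,0,Y):
YBBBBBBB
BBBBBBBB
BBBBBBBB
BBBBBBBB
BBBBBBBR

Answer: YBBBBBBB
BBBBBBBB
BBBBBBBB
BBBBBBBB
BBBBBBBR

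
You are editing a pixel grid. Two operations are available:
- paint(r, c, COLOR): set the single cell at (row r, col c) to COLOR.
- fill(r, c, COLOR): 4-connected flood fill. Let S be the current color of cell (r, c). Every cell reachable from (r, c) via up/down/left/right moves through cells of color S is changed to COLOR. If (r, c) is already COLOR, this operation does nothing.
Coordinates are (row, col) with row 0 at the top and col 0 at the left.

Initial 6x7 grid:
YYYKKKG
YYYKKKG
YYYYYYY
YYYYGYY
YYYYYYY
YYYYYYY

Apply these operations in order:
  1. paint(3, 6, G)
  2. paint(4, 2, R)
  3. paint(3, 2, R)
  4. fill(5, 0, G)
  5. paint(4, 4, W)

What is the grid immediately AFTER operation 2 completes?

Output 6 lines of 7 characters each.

Answer: YYYKKKG
YYYKKKG
YYYYYYY
YYYYGYG
YYRYYYY
YYYYYYY

Derivation:
After op 1 paint(3,6,G):
YYYKKKG
YYYKKKG
YYYYYYY
YYYYGYG
YYYYYYY
YYYYYYY
After op 2 paint(4,2,R):
YYYKKKG
YYYKKKG
YYYYYYY
YYYYGYG
YYRYYYY
YYYYYYY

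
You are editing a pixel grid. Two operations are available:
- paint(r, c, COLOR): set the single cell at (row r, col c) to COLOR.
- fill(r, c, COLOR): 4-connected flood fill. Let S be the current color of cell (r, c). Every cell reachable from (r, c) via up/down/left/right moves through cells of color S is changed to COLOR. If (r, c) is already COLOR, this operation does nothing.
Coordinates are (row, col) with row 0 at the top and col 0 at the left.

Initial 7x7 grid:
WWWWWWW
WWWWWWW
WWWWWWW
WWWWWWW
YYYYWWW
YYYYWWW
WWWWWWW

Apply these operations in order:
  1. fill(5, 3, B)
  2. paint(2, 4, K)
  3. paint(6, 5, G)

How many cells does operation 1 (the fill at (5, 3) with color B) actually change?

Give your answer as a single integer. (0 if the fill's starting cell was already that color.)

Answer: 8

Derivation:
After op 1 fill(5,3,B) [8 cells changed]:
WWWWWWW
WWWWWWW
WWWWWWW
WWWWWWW
BBBBWWW
BBBBWWW
WWWWWWW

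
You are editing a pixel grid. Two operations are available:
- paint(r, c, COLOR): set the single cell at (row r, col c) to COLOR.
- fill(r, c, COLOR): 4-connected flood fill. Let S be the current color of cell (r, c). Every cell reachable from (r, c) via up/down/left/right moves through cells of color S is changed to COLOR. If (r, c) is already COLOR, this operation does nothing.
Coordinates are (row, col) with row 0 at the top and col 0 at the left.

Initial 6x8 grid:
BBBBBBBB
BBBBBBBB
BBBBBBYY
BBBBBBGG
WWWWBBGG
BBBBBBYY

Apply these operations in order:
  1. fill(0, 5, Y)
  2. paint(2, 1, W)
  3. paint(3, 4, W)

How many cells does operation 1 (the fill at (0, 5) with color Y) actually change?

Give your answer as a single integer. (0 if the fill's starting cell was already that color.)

After op 1 fill(0,5,Y) [36 cells changed]:
YYYYYYYY
YYYYYYYY
YYYYYYYY
YYYYYYGG
WWWWYYGG
YYYYYYYY

Answer: 36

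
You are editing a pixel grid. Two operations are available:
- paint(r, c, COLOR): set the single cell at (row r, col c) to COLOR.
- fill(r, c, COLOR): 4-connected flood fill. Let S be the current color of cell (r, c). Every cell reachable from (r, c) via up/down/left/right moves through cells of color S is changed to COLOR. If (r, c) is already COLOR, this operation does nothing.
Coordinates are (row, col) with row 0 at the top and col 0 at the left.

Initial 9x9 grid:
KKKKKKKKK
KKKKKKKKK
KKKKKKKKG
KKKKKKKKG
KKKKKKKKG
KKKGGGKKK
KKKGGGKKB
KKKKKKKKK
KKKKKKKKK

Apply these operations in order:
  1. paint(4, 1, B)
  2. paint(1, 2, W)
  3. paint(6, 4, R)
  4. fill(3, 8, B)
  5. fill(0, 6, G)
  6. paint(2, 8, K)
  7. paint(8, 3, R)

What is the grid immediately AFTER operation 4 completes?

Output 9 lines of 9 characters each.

Answer: KKKKKKKKK
KKWKKKKKK
KKKKKKKKB
KKKKKKKKB
KBKKKKKKB
KKKGGGKKK
KKKGRGKKB
KKKKKKKKK
KKKKKKKKK

Derivation:
After op 1 paint(4,1,B):
KKKKKKKKK
KKKKKKKKK
KKKKKKKKG
KKKKKKKKG
KBKKKKKKG
KKKGGGKKK
KKKGGGKKB
KKKKKKKKK
KKKKKKKKK
After op 2 paint(1,2,W):
KKKKKKKKK
KKWKKKKKK
KKKKKKKKG
KKKKKKKKG
KBKKKKKKG
KKKGGGKKK
KKKGGGKKB
KKKKKKKKK
KKKKKKKKK
After op 3 paint(6,4,R):
KKKKKKKKK
KKWKKKKKK
KKKKKKKKG
KKKKKKKKG
KBKKKKKKG
KKKGGGKKK
KKKGRGKKB
KKKKKKKKK
KKKKKKKKK
After op 4 fill(3,8,B) [3 cells changed]:
KKKKKKKKK
KKWKKKKKK
KKKKKKKKB
KKKKKKKKB
KBKKKKKKB
KKKGGGKKK
KKKGRGKKB
KKKKKKKKK
KKKKKKKKK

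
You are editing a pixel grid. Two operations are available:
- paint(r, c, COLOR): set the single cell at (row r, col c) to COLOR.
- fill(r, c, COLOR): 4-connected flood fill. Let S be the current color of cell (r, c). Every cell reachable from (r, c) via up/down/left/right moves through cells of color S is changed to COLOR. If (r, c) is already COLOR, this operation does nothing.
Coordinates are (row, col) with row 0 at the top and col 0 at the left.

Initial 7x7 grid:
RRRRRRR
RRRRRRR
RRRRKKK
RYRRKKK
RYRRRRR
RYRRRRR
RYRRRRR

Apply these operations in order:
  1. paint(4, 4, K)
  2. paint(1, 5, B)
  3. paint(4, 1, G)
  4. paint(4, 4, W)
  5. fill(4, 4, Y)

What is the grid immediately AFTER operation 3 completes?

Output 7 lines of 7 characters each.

After op 1 paint(4,4,K):
RRRRRRR
RRRRRRR
RRRRKKK
RYRRKKK
RYRRKRR
RYRRRRR
RYRRRRR
After op 2 paint(1,5,B):
RRRRRRR
RRRRRBR
RRRRKKK
RYRRKKK
RYRRKRR
RYRRRRR
RYRRRRR
After op 3 paint(4,1,G):
RRRRRRR
RRRRRBR
RRRRKKK
RYRRKKK
RGRRKRR
RYRRRRR
RYRRRRR

Answer: RRRRRRR
RRRRRBR
RRRRKKK
RYRRKKK
RGRRKRR
RYRRRRR
RYRRRRR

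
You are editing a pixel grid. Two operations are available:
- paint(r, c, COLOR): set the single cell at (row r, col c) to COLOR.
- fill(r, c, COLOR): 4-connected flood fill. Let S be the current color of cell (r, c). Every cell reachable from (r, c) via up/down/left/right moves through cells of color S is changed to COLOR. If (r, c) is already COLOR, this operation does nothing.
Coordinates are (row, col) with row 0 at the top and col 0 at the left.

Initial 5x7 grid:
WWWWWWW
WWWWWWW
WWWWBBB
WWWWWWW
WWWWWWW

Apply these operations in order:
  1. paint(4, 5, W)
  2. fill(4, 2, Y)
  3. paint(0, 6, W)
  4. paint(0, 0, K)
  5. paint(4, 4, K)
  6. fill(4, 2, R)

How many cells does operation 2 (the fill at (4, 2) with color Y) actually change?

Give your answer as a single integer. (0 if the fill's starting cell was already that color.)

Answer: 32

Derivation:
After op 1 paint(4,5,W):
WWWWWWW
WWWWWWW
WWWWBBB
WWWWWWW
WWWWWWW
After op 2 fill(4,2,Y) [32 cells changed]:
YYYYYYY
YYYYYYY
YYYYBBB
YYYYYYY
YYYYYYY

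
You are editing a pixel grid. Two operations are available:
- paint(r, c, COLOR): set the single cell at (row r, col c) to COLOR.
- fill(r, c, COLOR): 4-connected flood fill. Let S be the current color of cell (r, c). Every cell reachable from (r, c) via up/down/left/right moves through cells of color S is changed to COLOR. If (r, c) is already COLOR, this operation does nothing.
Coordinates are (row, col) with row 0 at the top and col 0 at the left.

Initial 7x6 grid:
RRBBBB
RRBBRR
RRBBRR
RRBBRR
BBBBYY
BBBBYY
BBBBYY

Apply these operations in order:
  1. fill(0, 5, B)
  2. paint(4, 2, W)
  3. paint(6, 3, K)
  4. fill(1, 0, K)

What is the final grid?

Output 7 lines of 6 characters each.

After op 1 fill(0,5,B) [0 cells changed]:
RRBBBB
RRBBRR
RRBBRR
RRBBRR
BBBBYY
BBBBYY
BBBBYY
After op 2 paint(4,2,W):
RRBBBB
RRBBRR
RRBBRR
RRBBRR
BBWBYY
BBBBYY
BBBBYY
After op 3 paint(6,3,K):
RRBBBB
RRBBRR
RRBBRR
RRBBRR
BBWBYY
BBBBYY
BBBKYY
After op 4 fill(1,0,K) [8 cells changed]:
KKBBBB
KKBBRR
KKBBRR
KKBBRR
BBWBYY
BBBBYY
BBBKYY

Answer: KKBBBB
KKBBRR
KKBBRR
KKBBRR
BBWBYY
BBBBYY
BBBKYY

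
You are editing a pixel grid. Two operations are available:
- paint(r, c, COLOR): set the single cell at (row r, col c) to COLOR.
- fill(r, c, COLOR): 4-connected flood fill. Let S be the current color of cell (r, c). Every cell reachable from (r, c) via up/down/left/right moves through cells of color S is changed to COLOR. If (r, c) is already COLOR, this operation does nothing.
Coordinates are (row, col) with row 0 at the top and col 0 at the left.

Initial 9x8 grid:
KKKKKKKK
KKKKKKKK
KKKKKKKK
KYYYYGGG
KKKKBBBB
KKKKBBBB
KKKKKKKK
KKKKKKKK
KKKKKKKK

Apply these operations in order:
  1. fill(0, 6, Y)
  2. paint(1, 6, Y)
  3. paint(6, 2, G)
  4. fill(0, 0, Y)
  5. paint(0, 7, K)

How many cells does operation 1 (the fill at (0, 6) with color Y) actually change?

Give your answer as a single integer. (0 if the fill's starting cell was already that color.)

After op 1 fill(0,6,Y) [57 cells changed]:
YYYYYYYY
YYYYYYYY
YYYYYYYY
YYYYYGGG
YYYYBBBB
YYYYBBBB
YYYYYYYY
YYYYYYYY
YYYYYYYY

Answer: 57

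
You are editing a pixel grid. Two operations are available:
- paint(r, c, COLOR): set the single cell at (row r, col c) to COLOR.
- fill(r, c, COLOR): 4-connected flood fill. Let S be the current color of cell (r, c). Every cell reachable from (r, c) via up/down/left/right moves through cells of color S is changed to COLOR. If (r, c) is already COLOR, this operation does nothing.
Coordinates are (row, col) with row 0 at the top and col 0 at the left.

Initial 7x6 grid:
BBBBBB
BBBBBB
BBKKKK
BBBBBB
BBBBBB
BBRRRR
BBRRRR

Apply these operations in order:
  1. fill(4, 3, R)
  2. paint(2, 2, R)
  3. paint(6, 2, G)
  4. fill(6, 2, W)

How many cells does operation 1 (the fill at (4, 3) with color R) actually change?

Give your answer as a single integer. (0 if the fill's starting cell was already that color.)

Answer: 30

Derivation:
After op 1 fill(4,3,R) [30 cells changed]:
RRRRRR
RRRRRR
RRKKKK
RRRRRR
RRRRRR
RRRRRR
RRRRRR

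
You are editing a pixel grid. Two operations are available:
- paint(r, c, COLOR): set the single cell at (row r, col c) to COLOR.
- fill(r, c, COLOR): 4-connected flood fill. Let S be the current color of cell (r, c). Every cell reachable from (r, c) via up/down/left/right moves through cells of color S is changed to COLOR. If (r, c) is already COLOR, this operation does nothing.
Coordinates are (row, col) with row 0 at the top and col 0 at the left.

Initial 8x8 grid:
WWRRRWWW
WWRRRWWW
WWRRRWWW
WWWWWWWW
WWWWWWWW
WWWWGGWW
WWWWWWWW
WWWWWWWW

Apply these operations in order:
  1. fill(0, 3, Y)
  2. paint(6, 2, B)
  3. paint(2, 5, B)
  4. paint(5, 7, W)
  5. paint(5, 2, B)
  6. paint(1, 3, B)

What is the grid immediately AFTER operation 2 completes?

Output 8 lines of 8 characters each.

After op 1 fill(0,3,Y) [9 cells changed]:
WWYYYWWW
WWYYYWWW
WWYYYWWW
WWWWWWWW
WWWWWWWW
WWWWGGWW
WWWWWWWW
WWWWWWWW
After op 2 paint(6,2,B):
WWYYYWWW
WWYYYWWW
WWYYYWWW
WWWWWWWW
WWWWWWWW
WWWWGGWW
WWBWWWWW
WWWWWWWW

Answer: WWYYYWWW
WWYYYWWW
WWYYYWWW
WWWWWWWW
WWWWWWWW
WWWWGGWW
WWBWWWWW
WWWWWWWW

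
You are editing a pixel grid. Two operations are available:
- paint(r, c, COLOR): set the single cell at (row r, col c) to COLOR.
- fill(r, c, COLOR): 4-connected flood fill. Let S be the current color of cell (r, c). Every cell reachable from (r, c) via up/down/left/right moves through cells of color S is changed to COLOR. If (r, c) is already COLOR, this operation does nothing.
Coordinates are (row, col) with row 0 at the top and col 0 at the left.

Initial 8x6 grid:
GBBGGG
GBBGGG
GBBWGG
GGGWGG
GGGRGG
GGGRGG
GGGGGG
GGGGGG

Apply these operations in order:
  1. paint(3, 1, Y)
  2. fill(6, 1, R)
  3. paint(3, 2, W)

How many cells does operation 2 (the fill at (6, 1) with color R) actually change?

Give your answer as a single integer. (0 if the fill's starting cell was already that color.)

After op 1 paint(3,1,Y):
GBBGGG
GBBGGG
GBBWGG
GYGWGG
GGGRGG
GGGRGG
GGGGGG
GGGGGG
After op 2 fill(6,1,R) [37 cells changed]:
RBBRRR
RBBRRR
RBBWRR
RYRWRR
RRRRRR
RRRRRR
RRRRRR
RRRRRR

Answer: 37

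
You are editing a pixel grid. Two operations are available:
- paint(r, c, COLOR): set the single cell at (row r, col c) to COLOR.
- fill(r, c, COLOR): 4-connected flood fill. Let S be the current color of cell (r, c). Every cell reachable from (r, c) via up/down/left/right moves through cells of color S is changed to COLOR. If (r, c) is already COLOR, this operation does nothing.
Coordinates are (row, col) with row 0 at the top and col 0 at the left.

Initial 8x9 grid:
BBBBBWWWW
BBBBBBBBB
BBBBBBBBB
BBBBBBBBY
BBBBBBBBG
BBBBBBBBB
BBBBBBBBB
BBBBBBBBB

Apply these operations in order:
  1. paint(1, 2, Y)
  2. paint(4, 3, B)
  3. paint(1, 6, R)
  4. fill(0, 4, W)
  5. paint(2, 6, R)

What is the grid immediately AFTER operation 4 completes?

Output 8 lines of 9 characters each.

Answer: WWWWWWWWW
WWYWWWRWW
WWWWWWWWW
WWWWWWWWY
WWWWWWWWG
WWWWWWWWW
WWWWWWWWW
WWWWWWWWW

Derivation:
After op 1 paint(1,2,Y):
BBBBBWWWW
BBYBBBBBB
BBBBBBBBB
BBBBBBBBY
BBBBBBBBG
BBBBBBBBB
BBBBBBBBB
BBBBBBBBB
After op 2 paint(4,3,B):
BBBBBWWWW
BBYBBBBBB
BBBBBBBBB
BBBBBBBBY
BBBBBBBBG
BBBBBBBBB
BBBBBBBBB
BBBBBBBBB
After op 3 paint(1,6,R):
BBBBBWWWW
BBYBBBRBB
BBBBBBBBB
BBBBBBBBY
BBBBBBBBG
BBBBBBBBB
BBBBBBBBB
BBBBBBBBB
After op 4 fill(0,4,W) [64 cells changed]:
WWWWWWWWW
WWYWWWRWW
WWWWWWWWW
WWWWWWWWY
WWWWWWWWG
WWWWWWWWW
WWWWWWWWW
WWWWWWWWW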